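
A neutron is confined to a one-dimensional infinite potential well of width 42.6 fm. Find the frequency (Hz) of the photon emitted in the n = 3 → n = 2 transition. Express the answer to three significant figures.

f = 1.36×10^20 Hz

E_1 = h²/(8m_nL²) = 1.805×10^-14 J and ΔE = (3² − 2²)E_1 = 9.025×10^-14 J.
f = ΔE/h = 9.025×10^-14/6.626×10^-34 = 1.36×10^20 Hz.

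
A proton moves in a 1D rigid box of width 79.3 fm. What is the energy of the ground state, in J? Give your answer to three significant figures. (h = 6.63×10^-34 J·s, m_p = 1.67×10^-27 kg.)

For an infinite well E_n = n²h²/(8m_pL²), so E_1 = h²/(8m_pL²) = (6.63×10^-34)²/(8·1.67×10^-27·(7.93×10^-14 m)²) = 5.232×10^-15 J.

E_1 = 5.23×10^-15 J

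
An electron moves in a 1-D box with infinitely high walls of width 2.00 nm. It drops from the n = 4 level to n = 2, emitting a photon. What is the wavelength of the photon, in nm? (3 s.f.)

λ = 1.10×10^3 nm

E_1 = h²/(8m_eL²) = 1.506×10^-20 J, so ΔE = (4² − 2²)E_1 = 1.807×10^-19 J.
λ = hc/ΔE = (6.626×10^-34·2.998×10^8)/1.807×10^-19 = 1.10×10^-6 m = 1.10×10^3 nm.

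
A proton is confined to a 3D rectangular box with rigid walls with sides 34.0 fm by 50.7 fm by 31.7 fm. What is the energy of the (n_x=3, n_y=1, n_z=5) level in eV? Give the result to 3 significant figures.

E = 6.77×10^6 eV

For a 3D rectangular well E = (h²/8m_p)·Σ n_i²/L_i² = (6.626×10^-34)²/(8·1.673×10^-27) · [3²/(34.0 fm)² + 1²/(50.7 fm)² + 5²/(31.7 fm)²].
Evaluating gives E = 1.084×10^-12 J = 6.77×10^6 eV.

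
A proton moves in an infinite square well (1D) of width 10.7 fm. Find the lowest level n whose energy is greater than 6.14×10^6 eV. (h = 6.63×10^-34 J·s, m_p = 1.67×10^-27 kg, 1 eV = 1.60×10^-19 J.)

E_1 = h²/(8m_pL²) = 2.874×10^-13 J = 1.796×10^6 eV.
Need n² > 6.14×10^6/1.796×10^6 = 3.419, i.e. n > 1.849.
The smallest integer satisfying this is n = 2.

n = 2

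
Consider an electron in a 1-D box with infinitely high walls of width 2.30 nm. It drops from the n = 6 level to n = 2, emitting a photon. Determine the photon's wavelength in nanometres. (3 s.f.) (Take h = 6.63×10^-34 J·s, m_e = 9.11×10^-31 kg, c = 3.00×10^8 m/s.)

λ = 545 nm

E_1 = h²/(8m_eL²) = 1.140×10^-20 J, so ΔE = (6² − 2²)E_1 = 3.648×10^-19 J.
λ = hc/ΔE = (6.63×10^-34·3.00×10^8)/3.648×10^-19 = 5.45×10^-7 m = 545 nm.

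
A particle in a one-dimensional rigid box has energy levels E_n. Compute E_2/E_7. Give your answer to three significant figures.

E_n ∝ n², so E_2/E_7 = 2²/7² = 4/49 = 0.0816.

0.0816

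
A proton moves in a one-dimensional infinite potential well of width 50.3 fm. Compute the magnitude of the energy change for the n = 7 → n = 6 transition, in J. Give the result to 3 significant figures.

E_1 = h²/(8m_pL²) = 1.297×10^-14 J.
|ΔE| = |7² − 6²|·E_1 = 13·1.297×10^-14 J = 1.69×10^-13 J.

|ΔE| = 1.69×10^-13 J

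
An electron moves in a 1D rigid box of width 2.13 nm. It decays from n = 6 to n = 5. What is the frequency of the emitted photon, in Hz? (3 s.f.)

f = 2.20×10^14 Hz

E_1 = h²/(8m_eL²) = 1.328×10^-20 J and ΔE = (6² − 5²)E_1 = 1.461×10^-19 J.
f = ΔE/h = 1.461×10^-19/6.626×10^-34 = 2.20×10^14 Hz.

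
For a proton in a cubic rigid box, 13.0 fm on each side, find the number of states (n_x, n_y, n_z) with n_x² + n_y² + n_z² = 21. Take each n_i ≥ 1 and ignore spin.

The level has n_x² + n_y² + n_z² = 21. The ordered positive-integer solutions are (1, 2, 4), (1, 4, 2), (2, 1, 4), (2, 4, 1), (4, 1, 2), (4, 2, 1).
That gives 6 states.

degeneracy = 6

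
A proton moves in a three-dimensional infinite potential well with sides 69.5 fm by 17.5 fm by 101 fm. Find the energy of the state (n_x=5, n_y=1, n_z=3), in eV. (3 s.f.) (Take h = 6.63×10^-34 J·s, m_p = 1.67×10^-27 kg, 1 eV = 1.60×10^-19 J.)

For a 3D rectangular well E = (h²/8m_p)·Σ n_i²/L_i² = (6.63×10^-34)²/(8·1.67×10^-27) · [5²/(69.5 fm)² + 1²/(17.5 fm)² + 3²/(101 fm)²].
Evaluating gives E = 3.068×10^-13 J = 1.92×10^6 eV.

E = 1.92×10^6 eV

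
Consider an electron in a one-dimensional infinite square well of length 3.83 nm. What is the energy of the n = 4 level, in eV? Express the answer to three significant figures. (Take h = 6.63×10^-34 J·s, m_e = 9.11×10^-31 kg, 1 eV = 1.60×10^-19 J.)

For an infinite well E_n = n²h²/(8m_eL²), so E_1 = h²/(8m_eL²) = (6.63×10^-34)²/(8·9.11×10^-31·(3.83×10^-9 m)²) = 4.112×10^-21 J.
Then E_4 = 4²·E_1 = 16·4.112×10^-21 J = 6.579×10^-20 J.
Converting, E_4 = 6.579×10^-20 J / (1.60×10^-19 J/eV) = 0.411 eV.

E_4 = 0.411 eV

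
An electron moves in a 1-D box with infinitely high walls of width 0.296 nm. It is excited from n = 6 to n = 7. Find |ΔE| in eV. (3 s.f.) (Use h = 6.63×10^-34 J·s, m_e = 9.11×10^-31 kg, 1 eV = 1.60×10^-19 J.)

|ΔE| = 55.9 eV

E_1 = h²/(8m_eL²) = 6.884×10^-19 J.
|ΔE| = |6² − 7²|·E_1 = 13·6.884×10^-19 J = 8.949×10^-18 J = 55.9 eV.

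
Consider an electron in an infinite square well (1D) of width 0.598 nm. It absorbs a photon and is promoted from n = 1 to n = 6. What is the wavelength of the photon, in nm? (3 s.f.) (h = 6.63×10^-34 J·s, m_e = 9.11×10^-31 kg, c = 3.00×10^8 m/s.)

E_1 = h²/(8m_eL²) = 1.687×10^-19 J, so ΔE = (6² − 1²)E_1 = 5.904×10^-18 J.
λ = hc/ΔE = (6.63×10^-34·3.00×10^8)/5.904×10^-18 = 3.37×10^-8 m = 33.7 nm.

λ = 33.7 nm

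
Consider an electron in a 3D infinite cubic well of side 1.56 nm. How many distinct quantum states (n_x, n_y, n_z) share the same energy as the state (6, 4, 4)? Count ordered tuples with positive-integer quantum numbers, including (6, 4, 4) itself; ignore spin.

degeneracy = 3

The level has n_x² + n_y² + n_z² = 68. The ordered positive-integer solutions are (4, 4, 6), (4, 6, 4), (6, 4, 4).
That gives 3 states.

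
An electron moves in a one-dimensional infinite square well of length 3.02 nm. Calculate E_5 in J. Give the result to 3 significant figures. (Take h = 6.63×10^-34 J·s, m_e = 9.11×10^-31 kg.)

For an infinite well E_n = n²h²/(8m_eL²), so E_1 = h²/(8m_eL²) = (6.63×10^-34)²/(8·9.11×10^-31·(3.02×10^-9 m)²) = 6.613×10^-21 J.
Then E_5 = 5²·E_1 = 25·6.613×10^-21 J = 1.65×10^-19 J.

E_5 = 1.65×10^-19 J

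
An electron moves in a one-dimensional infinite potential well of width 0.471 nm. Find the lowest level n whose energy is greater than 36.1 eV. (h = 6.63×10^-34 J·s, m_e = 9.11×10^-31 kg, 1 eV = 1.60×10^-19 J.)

n = 5

E_1 = h²/(8m_eL²) = 2.719×10^-19 J = 1.699 eV.
Need n² > 36.1/1.699 = 21.25, i.e. n > 4.610.
The smallest integer satisfying this is n = 5.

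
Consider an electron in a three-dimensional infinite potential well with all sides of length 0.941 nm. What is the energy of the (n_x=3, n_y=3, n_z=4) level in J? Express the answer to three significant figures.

For a 3D rectangular well E = (h²/8m_e)·Σ n_i²/L_i² = (6.626×10^-34)²/(8·9.109×10^-31) · [3²/(0.941 nm)² + 3²/(0.941 nm)² + 4²/(0.941 nm)²].
Evaluating gives E = 2.31×10^-18 J.

E = 2.31×10^-18 J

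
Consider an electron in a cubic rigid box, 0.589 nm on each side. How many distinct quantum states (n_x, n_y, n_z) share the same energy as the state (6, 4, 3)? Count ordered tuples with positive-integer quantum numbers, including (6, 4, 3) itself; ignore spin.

degeneracy = 6

The level has n_x² + n_y² + n_z² = 61. The ordered positive-integer solutions are (3, 4, 6), (3, 6, 4), (4, 3, 6), (4, 6, 3), (6, 3, 4), (6, 4, 3).
That gives 6 states.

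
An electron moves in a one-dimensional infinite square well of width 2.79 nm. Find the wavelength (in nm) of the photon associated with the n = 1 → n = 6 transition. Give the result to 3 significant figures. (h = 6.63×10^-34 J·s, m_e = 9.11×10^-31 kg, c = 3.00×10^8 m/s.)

E_1 = h²/(8m_eL²) = 7.748×10^-21 J, so ΔE = (6² − 1²)E_1 = 2.712×10^-19 J.
λ = hc/ΔE = (6.63×10^-34·3.00×10^8)/2.712×10^-19 = 7.33×10^-7 m = 733 nm.

λ = 733 nm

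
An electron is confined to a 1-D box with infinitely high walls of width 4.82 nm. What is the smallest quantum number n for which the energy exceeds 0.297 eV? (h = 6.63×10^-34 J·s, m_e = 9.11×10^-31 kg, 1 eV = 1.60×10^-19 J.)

n = 5

E_1 = h²/(8m_eL²) = 2.596×10^-21 J = 0.01622 eV.
Need n² > 0.297/0.01622 = 18.31, i.e. n > 4.279.
The smallest integer satisfying this is n = 5.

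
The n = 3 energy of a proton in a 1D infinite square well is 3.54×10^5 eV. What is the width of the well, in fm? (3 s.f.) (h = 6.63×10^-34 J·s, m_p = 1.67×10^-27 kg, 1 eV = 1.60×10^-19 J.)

From E_n = n²h²/(8m_pL²), L = n·h/√(8m_pE_n).
E_3 = 3.54×10^5 eV = 5.664×10^-14 J, so L = 3·6.63×10^-34/√(8·1.67×10^-27·5.664×10^-14) = 7.23×10^-14 m = 72.3 fm.

L = 72.3 fm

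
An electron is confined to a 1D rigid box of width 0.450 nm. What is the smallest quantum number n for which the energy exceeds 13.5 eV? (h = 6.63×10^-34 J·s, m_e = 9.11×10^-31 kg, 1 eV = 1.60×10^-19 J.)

E_1 = h²/(8m_eL²) = 2.978×10^-19 J = 1.861 eV.
Need n² > 13.5/1.861 = 7.254, i.e. n > 2.693.
The smallest integer satisfying this is n = 3.

n = 3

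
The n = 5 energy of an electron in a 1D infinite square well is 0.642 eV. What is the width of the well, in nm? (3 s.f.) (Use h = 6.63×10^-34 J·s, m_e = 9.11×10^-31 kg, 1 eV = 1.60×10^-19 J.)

L = 3.83 nm

From E_n = n²h²/(8m_eL²), L = n·h/√(8m_eE_n).
E_5 = 0.642 eV = 1.027×10^-19 J, so L = 5·6.63×10^-34/√(8·9.11×10^-31·1.027×10^-19) = 3.83×10^-9 m = 3.83 nm.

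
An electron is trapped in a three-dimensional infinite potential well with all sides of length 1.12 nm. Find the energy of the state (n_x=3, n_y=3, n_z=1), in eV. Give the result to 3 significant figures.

For a 3D rectangular well E = (h²/8m_e)·Σ n_i²/L_i² = (6.626×10^-34)²/(8·9.109×10^-31) · [3²/(1.12 nm)² + 3²/(1.12 nm)² + 1²/(1.12 nm)²].
Evaluating gives E = 9.126×10^-19 J = 5.70 eV.

E = 5.70 eV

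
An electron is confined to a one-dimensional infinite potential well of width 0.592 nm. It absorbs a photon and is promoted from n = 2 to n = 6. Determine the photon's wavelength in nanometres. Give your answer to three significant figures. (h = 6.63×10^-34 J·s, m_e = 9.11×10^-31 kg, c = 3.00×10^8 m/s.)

λ = 36.1 nm

E_1 = h²/(8m_eL²) = 1.721×10^-19 J, so ΔE = (6² − 2²)E_1 = 5.507×10^-18 J.
λ = hc/ΔE = (6.63×10^-34·3.00×10^8)/5.507×10^-18 = 3.61×10^-8 m = 36.1 nm.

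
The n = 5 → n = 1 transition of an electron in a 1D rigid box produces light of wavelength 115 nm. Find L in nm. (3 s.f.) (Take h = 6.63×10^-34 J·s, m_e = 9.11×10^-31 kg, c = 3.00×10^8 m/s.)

L = 0.915 nm

The photon carries ΔE = hc/λ = 6.63×10^-34·3.00×10^8/1.15×10^-7 m = 1.730×10^-18 J.
Since ΔE = (5² − 1²)E_1, E_1 = 7.208×10^-20 J, and L = h/√(8m_eE_1) = 9.15×10^-10 m = 0.915 nm.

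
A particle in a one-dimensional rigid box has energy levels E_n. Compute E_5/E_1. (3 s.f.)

25.0

E_n ∝ n², so E_5/E_1 = 5²/1² = 25/1 = 25.0.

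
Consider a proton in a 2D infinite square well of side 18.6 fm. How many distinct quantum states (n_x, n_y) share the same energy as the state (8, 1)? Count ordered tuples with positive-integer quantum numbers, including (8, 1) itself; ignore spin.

degeneracy = 4

The level has n_x² + n_y² = 65. The ordered positive-integer solutions are (1, 8), (4, 7), (7, 4), (8, 1).
That gives 4 states.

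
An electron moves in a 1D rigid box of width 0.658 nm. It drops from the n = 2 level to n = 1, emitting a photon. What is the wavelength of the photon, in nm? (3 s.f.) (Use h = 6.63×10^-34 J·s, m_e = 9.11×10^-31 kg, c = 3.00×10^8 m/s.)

λ = 476 nm

E_1 = h²/(8m_eL²) = 1.393×10^-19 J, so ΔE = (2² − 1²)E_1 = 4.179×10^-19 J.
λ = hc/ΔE = (6.63×10^-34·3.00×10^8)/4.179×10^-19 = 4.76×10^-7 m = 476 nm.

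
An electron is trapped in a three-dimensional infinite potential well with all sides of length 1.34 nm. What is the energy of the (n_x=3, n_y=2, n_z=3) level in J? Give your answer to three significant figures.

E = 7.38×10^-19 J

For a 3D rectangular well E = (h²/8m_e)·Σ n_i²/L_i² = (6.626×10^-34)²/(8·9.109×10^-31) · [3²/(1.34 nm)² + 2²/(1.34 nm)² + 3²/(1.34 nm)²].
Evaluating gives E = 7.38×10^-19 J.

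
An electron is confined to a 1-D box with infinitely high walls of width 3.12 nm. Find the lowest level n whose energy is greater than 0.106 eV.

n = 2

E_1 = h²/(8m_eL²) = 6.189×10^-21 J = 0.03863 eV.
Need n² > 0.106/0.03863 = 2.744, i.e. n > 1.657.
The smallest integer satisfying this is n = 2.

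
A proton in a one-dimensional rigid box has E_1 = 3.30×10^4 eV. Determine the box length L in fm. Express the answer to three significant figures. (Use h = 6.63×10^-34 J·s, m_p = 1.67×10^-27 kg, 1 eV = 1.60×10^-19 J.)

L = 78.9 fm

From E_n = n²h²/(8m_pL²), L = n·h/√(8m_pE_n).
E_1 = 3.30×10^4 eV = 5.280×10^-15 J, so L = 1·6.63×10^-34/√(8·1.67×10^-27·5.280×10^-15) = 7.89×10^-14 m = 78.9 fm.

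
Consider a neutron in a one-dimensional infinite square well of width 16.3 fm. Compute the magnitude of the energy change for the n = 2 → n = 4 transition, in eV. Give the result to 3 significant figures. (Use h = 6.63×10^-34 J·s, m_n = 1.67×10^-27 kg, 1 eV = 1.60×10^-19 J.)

|ΔE| = 9.29×10^6 eV

E_1 = h²/(8m_nL²) = 1.238×10^-13 J.
|ΔE| = |2² − 4²|·E_1 = 12·1.238×10^-13 J = 1.486×10^-12 J = 9.29×10^6 eV.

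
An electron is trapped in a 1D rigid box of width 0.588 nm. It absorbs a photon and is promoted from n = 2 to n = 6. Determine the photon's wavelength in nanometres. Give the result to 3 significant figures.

λ = 35.6 nm

E_1 = h²/(8m_eL²) = 1.743×10^-19 J, so ΔE = (6² − 2²)E_1 = 5.578×10^-18 J.
λ = hc/ΔE = (6.626×10^-34·2.998×10^8)/5.578×10^-18 = 3.56×10^-8 m = 35.6 nm.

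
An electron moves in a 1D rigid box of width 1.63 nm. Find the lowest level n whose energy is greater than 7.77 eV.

E_1 = h²/(8m_eL²) = 2.268×10^-20 J = 0.1416 eV.
Need n² > 7.77/0.1416 = 54.87, i.e. n > 7.407.
The smallest integer satisfying this is n = 8.

n = 8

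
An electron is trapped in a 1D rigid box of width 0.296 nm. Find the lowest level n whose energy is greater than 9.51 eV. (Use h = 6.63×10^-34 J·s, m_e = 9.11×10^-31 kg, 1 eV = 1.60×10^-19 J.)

n = 2

E_1 = h²/(8m_eL²) = 6.884×10^-19 J = 4.303 eV.
Need n² > 9.51/4.303 = 2.210, i.e. n > 1.487.
The smallest integer satisfying this is n = 2.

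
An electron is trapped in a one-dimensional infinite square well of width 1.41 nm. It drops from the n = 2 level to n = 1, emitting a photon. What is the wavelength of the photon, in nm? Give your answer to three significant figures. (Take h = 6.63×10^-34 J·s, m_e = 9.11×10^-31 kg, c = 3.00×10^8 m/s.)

λ = 2.19×10^3 nm

E_1 = h²/(8m_eL²) = 3.034×10^-20 J, so ΔE = (2² − 1²)E_1 = 9.102×10^-20 J.
λ = hc/ΔE = (6.63×10^-34·3.00×10^8)/9.102×10^-20 = 2.19×10^-6 m = 2.19×10^3 nm.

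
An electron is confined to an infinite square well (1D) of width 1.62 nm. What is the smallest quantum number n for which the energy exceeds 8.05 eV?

E_1 = h²/(8m_eL²) = 2.296×10^-20 J = 0.1433 eV.
Need n² > 8.05/0.1433 = 56.18, i.e. n > 7.495.
The smallest integer satisfying this is n = 8.

n = 8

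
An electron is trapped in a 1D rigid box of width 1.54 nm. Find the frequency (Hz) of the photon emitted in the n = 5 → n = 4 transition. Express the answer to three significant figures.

f = 3.45×10^14 Hz

E_1 = h²/(8m_eL²) = 2.540×10^-20 J and ΔE = (5² − 4²)E_1 = 2.286×10^-19 J.
f = ΔE/h = 2.286×10^-19/6.626×10^-34 = 3.45×10^14 Hz.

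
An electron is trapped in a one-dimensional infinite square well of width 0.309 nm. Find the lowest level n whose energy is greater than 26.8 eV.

n = 3

E_1 = h²/(8m_eL²) = 6.310×10^-19 J = 3.939 eV.
Need n² > 26.8/3.939 = 6.804, i.e. n > 2.608.
The smallest integer satisfying this is n = 3.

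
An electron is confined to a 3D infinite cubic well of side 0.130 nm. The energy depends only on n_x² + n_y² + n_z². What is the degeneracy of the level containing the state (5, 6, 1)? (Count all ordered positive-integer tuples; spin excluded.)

The level has n_x² + n_y² + n_z² = 62. The ordered positive-integer solutions are (1, 5, 6), (1, 6, 5), (2, 3, 7), (2, 7, 3), (3, 2, 7), (3, 7, 2), (5, 1, 6), (5, 6, 1), (6, 1, 5), (6, 5, 1), (7, 2, 3), (7, 3, 2).
That gives 12 states.

degeneracy = 12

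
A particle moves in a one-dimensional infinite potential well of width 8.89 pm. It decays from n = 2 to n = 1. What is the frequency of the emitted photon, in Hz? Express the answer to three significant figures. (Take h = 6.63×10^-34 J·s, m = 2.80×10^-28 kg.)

E_1 = h²/(8mL²) = 2.483×10^-18 J and ΔE = (2² − 1²)E_1 = 7.449×10^-18 J.
f = ΔE/h = 7.449×10^-18/6.63×10^-34 = 1.12×10^16 Hz.

f = 1.12×10^16 Hz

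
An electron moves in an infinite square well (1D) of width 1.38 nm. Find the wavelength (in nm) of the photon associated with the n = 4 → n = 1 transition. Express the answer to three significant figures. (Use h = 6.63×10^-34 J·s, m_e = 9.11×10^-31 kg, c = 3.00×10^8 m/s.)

E_1 = h²/(8m_eL²) = 3.167×10^-20 J, so ΔE = (4² − 1²)E_1 = 4.751×10^-19 J.
λ = hc/ΔE = (6.63×10^-34·3.00×10^8)/4.751×10^-19 = 4.19×10^-7 m = 419 nm.

λ = 419 nm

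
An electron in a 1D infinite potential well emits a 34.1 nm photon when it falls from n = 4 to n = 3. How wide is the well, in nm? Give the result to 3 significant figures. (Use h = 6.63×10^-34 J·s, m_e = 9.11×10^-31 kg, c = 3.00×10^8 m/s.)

L = 0.269 nm

The photon carries ΔE = hc/λ = 6.63×10^-34·3.00×10^8/3.41×10^-8 m = 5.833×10^-18 J.
Since ΔE = (4² − 3²)E_1, E_1 = 8.333×10^-19 J, and L = h/√(8m_eE_1) = 2.69×10^-10 m = 0.269 nm.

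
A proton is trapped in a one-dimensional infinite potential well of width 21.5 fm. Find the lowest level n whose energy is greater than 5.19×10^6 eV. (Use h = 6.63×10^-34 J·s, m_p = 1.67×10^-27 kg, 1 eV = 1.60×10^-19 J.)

n = 4

E_1 = h²/(8m_pL²) = 7.118×10^-14 J = 4.449×10^5 eV.
Need n² > 5.19×10^6/4.449×10^5 = 11.67, i.e. n > 3.416.
The smallest integer satisfying this is n = 4.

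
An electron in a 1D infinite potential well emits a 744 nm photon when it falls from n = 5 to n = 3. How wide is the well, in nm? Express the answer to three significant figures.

The photon carries ΔE = hc/λ = 6.626×10^-34·2.998×10^8/7.44×10^-7 m = 2.670×10^-19 J.
Since ΔE = (5² − 3²)E_1, E_1 = 1.669×10^-20 J, and L = h/√(8m_eE_1) = 1.90×10^-9 m = 1.90 nm.

L = 1.90 nm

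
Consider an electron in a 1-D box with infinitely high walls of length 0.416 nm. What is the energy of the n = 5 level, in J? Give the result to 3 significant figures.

E_5 = 8.70×10^-18 J

For an infinite well E_n = n²h²/(8m_eL²), so E_1 = h²/(8m_eL²) = (6.626×10^-34)²/(8·9.109×10^-31·(4.16×10^-10 m)²) = 3.481×10^-19 J.
Then E_5 = 5²·E_1 = 25·3.481×10^-19 J = 8.70×10^-18 J.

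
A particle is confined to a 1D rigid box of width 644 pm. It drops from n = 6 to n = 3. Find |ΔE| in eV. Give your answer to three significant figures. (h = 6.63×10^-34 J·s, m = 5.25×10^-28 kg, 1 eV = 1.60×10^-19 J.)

E_1 = h²/(8mL²) = 2.524×10^-22 J.
|ΔE| = |6² − 3²|·E_1 = 27·2.524×10^-22 J = 6.815×10^-21 J = 0.0426 eV.

|ΔE| = 0.0426 eV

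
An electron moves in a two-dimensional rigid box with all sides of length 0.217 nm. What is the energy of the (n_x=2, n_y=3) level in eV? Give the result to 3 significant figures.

For a 2D rectangular well E = (h²/8m_e)·Σ n_i²/L_i² = (6.626×10^-34)²/(8·9.109×10^-31) · [2²/(0.217 nm)² + 3²/(0.217 nm)²].
Evaluating gives E = 1.663×10^-17 J = 104 eV.

E = 104 eV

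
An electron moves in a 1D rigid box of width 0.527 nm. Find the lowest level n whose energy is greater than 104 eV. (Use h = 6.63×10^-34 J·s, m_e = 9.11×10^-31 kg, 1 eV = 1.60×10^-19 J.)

n = 9

E_1 = h²/(8m_eL²) = 2.172×10^-19 J = 1.357 eV.
Need n² > 104/1.357 = 76.64, i.e. n > 8.754.
The smallest integer satisfying this is n = 9.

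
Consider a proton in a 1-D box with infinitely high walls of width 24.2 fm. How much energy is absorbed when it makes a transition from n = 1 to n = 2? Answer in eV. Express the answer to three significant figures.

E_1 = h²/(8m_pL²) = 5.601×10^-14 J.
|ΔE| = |1² − 2²|·E_1 = 3·5.601×10^-14 J = 1.680×10^-13 J = 1.05×10^6 eV.

|ΔE| = 1.05×10^6 eV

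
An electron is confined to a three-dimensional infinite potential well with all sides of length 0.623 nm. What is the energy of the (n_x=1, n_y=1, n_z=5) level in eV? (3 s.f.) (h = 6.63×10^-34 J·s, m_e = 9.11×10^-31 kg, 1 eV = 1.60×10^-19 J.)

E = 26.2 eV

For a 3D rectangular well E = (h²/8m_e)·Σ n_i²/L_i² = (6.63×10^-34)²/(8·9.11×10^-31) · [1²/(0.623 nm)² + 1²/(0.623 nm)² + 5²/(0.623 nm)²].
Evaluating gives E = 4.196×10^-18 J = 26.2 eV.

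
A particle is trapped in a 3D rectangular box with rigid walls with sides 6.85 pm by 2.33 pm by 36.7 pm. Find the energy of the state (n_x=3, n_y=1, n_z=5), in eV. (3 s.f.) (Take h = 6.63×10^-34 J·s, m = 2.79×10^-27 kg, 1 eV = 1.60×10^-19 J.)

For a 3D rectangular well E = (h²/8m)·Σ n_i²/L_i² = (6.63×10^-34)²/(8·2.79×10^-27) · [3²/(6.85 pm)² + 1²/(2.33 pm)² + 5²/(36.7 pm)²].
Evaluating gives E = 7.771×10^-18 J = 48.6 eV.

E = 48.6 eV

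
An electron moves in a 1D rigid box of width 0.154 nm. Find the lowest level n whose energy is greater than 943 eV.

n = 8

E_1 = h²/(8m_eL²) = 2.540×10^-18 J = 15.86 eV.
Need n² > 943/15.86 = 59.46, i.e. n > 7.711.
The smallest integer satisfying this is n = 8.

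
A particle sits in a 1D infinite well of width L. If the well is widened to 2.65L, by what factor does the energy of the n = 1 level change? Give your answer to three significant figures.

0.142

E_n ∝ 1/L², so the energy scales by 1/2.65² = 0.142.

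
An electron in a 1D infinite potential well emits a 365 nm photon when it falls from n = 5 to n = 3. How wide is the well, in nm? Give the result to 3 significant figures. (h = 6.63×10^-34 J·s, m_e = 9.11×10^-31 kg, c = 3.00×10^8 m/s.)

The photon carries ΔE = hc/λ = 6.63×10^-34·3.00×10^8/3.65×10^-7 m = 5.449×10^-19 J.
Since ΔE = (5² − 3²)E_1, E_1 = 3.406×10^-20 J, and L = h/√(8m_eE_1) = 1.33×10^-9 m = 1.33 nm.

L = 1.33 nm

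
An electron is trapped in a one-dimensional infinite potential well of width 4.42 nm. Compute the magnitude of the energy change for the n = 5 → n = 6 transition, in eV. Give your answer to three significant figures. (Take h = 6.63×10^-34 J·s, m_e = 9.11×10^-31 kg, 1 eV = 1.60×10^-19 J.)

E_1 = h²/(8m_eL²) = 3.087×10^-21 J.
|ΔE| = |5² − 6²|·E_1 = 11·3.087×10^-21 J = 3.396×10^-20 J = 0.212 eV.

|ΔE| = 0.212 eV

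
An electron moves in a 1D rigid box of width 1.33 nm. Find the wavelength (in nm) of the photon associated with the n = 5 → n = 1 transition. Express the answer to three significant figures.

λ = 243 nm

E_1 = h²/(8m_eL²) = 3.406×10^-20 J, so ΔE = (5² − 1²)E_1 = 8.174×10^-19 J.
λ = hc/ΔE = (6.626×10^-34·2.998×10^8)/8.174×10^-19 = 2.43×10^-7 m = 243 nm.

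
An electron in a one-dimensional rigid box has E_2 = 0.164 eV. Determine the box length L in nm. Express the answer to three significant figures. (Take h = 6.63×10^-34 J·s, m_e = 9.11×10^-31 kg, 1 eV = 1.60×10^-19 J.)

From E_n = n²h²/(8m_eL²), L = n·h/√(8m_eE_n).
E_2 = 0.164 eV = 2.624×10^-20 J, so L = 2·6.63×10^-34/√(8·9.11×10^-31·2.624×10^-20) = 3.03×10^-9 m = 3.03 nm.

L = 3.03 nm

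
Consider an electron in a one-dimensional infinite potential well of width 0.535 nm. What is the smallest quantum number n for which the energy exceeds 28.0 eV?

n = 5

E_1 = h²/(8m_eL²) = 2.105×10^-19 J = 1.314 eV.
Need n² > 28.0/1.314 = 21.31, i.e. n > 4.616.
The smallest integer satisfying this is n = 5.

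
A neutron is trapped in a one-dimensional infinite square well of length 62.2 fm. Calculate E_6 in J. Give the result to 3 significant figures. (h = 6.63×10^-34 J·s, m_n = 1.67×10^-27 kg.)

For an infinite well E_n = n²h²/(8m_nL²), so E_1 = h²/(8m_nL²) = (6.63×10^-34)²/(8·1.67×10^-27·(6.22×10^-14 m)²) = 8.504×10^-15 J.
Then E_6 = 6²·E_1 = 36·8.504×10^-15 J = 3.06×10^-13 J.

E_6 = 3.06×10^-13 J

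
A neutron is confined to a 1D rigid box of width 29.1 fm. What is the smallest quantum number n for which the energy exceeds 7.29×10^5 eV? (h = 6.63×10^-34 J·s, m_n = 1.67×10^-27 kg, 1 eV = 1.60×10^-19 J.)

E_1 = h²/(8m_nL²) = 3.885×10^-14 J = 2.428×10^5 eV.
Need n² > 7.29×10^5/2.428×10^5 = 3.002, i.e. n > 1.733.
The smallest integer satisfying this is n = 2.

n = 2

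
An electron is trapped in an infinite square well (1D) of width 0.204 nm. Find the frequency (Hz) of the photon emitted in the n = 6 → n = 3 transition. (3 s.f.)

f = 5.90×10^16 Hz

E_1 = h²/(8m_eL²) = 1.448×10^-18 J and ΔE = (6² − 3²)E_1 = 3.910×10^-17 J.
f = ΔE/h = 3.910×10^-17/6.626×10^-34 = 5.90×10^16 Hz.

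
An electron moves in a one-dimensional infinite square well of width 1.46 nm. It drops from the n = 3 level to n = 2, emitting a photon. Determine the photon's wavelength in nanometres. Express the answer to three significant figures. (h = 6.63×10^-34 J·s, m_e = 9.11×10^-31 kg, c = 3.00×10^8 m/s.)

λ = 1.41×10^3 nm

E_1 = h²/(8m_eL²) = 2.830×10^-20 J, so ΔE = (3² − 2²)E_1 = 1.415×10^-19 J.
λ = hc/ΔE = (6.63×10^-34·3.00×10^8)/1.415×10^-19 = 1.41×10^-6 m = 1.41×10^3 nm.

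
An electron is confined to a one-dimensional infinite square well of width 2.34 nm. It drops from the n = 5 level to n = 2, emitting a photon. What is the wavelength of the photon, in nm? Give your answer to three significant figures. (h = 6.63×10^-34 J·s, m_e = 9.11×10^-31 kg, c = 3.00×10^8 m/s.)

E_1 = h²/(8m_eL²) = 1.102×10^-20 J, so ΔE = (5² − 2²)E_1 = 2.314×10^-19 J.
λ = hc/ΔE = (6.63×10^-34·3.00×10^8)/2.314×10^-19 = 8.60×10^-7 m = 860 nm.

λ = 860 nm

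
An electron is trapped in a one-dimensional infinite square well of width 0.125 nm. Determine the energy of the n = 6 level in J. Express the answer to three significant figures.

E_6 = 1.39×10^-16 J

For an infinite well E_n = n²h²/(8m_eL²), so E_1 = h²/(8m_eL²) = (6.626×10^-34)²/(8·9.109×10^-31·(1.25×10^-10 m)²) = 3.856×10^-18 J.
Then E_6 = 6²·E_1 = 36·3.856×10^-18 J = 1.39×10^-16 J.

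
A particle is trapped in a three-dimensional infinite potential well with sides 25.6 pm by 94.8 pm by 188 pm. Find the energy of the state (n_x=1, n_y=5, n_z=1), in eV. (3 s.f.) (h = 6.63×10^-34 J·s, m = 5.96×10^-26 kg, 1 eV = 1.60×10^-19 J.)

For a 3D rectangular well E = (h²/8m)·Σ n_i²/L_i² = (6.63×10^-34)²/(8·5.96×10^-26) · [1²/(25.6 pm)² + 5²/(94.8 pm)² + 1²/(188 pm)²].
Evaluating gives E = 3.997×10^-21 J = 0.0250 eV.

E = 0.0250 eV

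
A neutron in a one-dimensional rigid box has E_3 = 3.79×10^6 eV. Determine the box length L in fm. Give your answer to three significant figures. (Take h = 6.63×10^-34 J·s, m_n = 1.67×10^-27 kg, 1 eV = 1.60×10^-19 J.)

L = 22.1 fm

From E_n = n²h²/(8m_nL²), L = n·h/√(8m_nE_n).
E_3 = 3.79×10^6 eV = 6.064×10^-13 J, so L = 3·6.63×10^-34/√(8·1.67×10^-27·6.064×10^-13) = 2.21×10^-14 m = 22.1 fm.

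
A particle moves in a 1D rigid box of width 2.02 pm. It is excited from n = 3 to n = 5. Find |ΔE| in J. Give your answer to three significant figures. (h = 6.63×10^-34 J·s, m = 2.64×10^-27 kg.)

E_1 = h²/(8mL²) = 5.101×10^-18 J.
|ΔE| = |3² − 5²|·E_1 = 16·5.101×10^-18 J = 8.16×10^-17 J.

|ΔE| = 8.16×10^-17 J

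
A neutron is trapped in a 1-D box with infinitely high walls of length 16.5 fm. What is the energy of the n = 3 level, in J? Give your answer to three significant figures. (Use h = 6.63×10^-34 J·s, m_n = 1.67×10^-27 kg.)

E_3 = 1.09×10^-12 J

For an infinite well E_n = n²h²/(8m_nL²), so E_1 = h²/(8m_nL²) = (6.63×10^-34)²/(8·1.67×10^-27·(1.65×10^-14 m)²) = 1.209×10^-13 J.
Then E_3 = 3²·E_1 = 9·1.209×10^-13 J = 1.09×10^-12 J.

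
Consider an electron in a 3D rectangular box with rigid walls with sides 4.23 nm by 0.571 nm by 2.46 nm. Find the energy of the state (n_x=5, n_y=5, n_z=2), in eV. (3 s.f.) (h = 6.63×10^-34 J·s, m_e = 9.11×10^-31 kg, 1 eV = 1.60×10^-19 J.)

E = 29.7 eV

For a 3D rectangular well E = (h²/8m_e)·Σ n_i²/L_i² = (6.63×10^-34)²/(8·9.11×10^-31) · [5²/(4.23 nm)² + 5²/(0.571 nm)² + 2²/(2.46 nm)²].
Evaluating gives E = 4.749×10^-18 J = 29.7 eV.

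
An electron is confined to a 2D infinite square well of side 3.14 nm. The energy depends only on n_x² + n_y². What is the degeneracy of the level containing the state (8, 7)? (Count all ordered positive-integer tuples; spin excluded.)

degeneracy = 2

The level has n_x² + n_y² = 113. The ordered positive-integer solutions are (7, 8), (8, 7).
That gives 2 states.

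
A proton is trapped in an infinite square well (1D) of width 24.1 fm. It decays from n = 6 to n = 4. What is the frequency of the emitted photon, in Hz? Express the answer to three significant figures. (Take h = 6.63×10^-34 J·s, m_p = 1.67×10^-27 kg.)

f = 1.71×10^21 Hz

E_1 = h²/(8m_pL²) = 5.665×10^-14 J and ΔE = (6² − 4²)E_1 = 1.133×10^-12 J.
f = ΔE/h = 1.133×10^-12/6.63×10^-34 = 1.71×10^21 Hz.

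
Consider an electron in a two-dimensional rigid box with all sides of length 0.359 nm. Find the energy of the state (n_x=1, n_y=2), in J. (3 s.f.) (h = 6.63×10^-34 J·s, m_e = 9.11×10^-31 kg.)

For a 2D rectangular well E = (h²/8m_e)·Σ n_i²/L_i² = (6.63×10^-34)²/(8·9.11×10^-31) · [1²/(0.359 nm)² + 2²/(0.359 nm)²].
Evaluating gives E = 2.34×10^-18 J.

E = 2.34×10^-18 J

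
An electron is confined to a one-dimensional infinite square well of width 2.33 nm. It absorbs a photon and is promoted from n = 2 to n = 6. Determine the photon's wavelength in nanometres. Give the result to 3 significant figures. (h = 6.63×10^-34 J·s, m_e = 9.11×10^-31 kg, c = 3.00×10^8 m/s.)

E_1 = h²/(8m_eL²) = 1.111×10^-20 J, so ΔE = (6² − 2²)E_1 = 3.555×10^-19 J.
λ = hc/ΔE = (6.63×10^-34·3.00×10^8)/3.555×10^-19 = 5.59×10^-7 m = 559 nm.

λ = 559 nm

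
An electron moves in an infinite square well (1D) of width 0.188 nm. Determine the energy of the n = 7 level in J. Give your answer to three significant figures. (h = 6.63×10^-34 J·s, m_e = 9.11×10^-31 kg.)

E_7 = 8.36×10^-17 J

For an infinite well E_n = n²h²/(8m_eL²), so E_1 = h²/(8m_eL²) = (6.63×10^-34)²/(8·9.11×10^-31·(1.88×10^-10 m)²) = 1.706×10^-18 J.
Then E_7 = 7²·E_1 = 49·1.706×10^-18 J = 8.36×10^-17 J.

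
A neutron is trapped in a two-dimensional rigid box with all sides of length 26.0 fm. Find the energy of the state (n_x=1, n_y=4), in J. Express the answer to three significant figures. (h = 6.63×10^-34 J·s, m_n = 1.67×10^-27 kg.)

For a 2D rectangular well E = (h²/8m_n)·Σ n_i²/L_i² = (6.63×10^-34)²/(8·1.67×10^-27) · [1²/(26.0 fm)² + 4²/(26.0 fm)²].
Evaluating gives E = 8.27×10^-13 J.

E = 8.27×10^-13 J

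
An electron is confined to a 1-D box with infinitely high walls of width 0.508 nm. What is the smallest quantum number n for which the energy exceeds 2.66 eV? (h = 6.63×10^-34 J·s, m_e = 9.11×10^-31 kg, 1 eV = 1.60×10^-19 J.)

E_1 = h²/(8m_eL²) = 2.337×10^-19 J = 1.461 eV.
Need n² > 2.66/1.461 = 1.821, i.e. n > 1.349.
The smallest integer satisfying this is n = 2.

n = 2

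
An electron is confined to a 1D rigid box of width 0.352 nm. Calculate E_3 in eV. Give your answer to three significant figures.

E_3 = 27.3 eV

For an infinite well E_n = n²h²/(8m_eL²), so E_1 = h²/(8m_eL²) = (6.626×10^-34)²/(8·9.109×10^-31·(3.52×10^-10 m)²) = 4.862×10^-19 J.
Then E_3 = 3²·E_1 = 9·4.862×10^-19 J = 4.376×10^-18 J.
Converting, E_3 = 4.376×10^-18 J / (1.602×10^-19 J/eV) = 27.3 eV.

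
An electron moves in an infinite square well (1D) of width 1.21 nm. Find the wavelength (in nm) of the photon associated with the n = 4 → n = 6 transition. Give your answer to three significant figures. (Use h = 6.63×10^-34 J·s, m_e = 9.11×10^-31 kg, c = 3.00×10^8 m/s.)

λ = 241 nm

E_1 = h²/(8m_eL²) = 4.120×10^-20 J, so ΔE = (6² − 4²)E_1 = 8.240×10^-19 J.
λ = hc/ΔE = (6.63×10^-34·3.00×10^8)/8.240×10^-19 = 2.41×10^-7 m = 241 nm.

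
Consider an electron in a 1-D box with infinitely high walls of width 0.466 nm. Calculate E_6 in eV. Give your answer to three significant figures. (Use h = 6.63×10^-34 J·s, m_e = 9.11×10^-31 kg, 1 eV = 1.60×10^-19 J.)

For an infinite well E_n = n²h²/(8m_eL²), so E_1 = h²/(8m_eL²) = (6.63×10^-34)²/(8·9.11×10^-31·(4.66×10^-10 m)²) = 2.777×10^-19 J.
Then E_6 = 6²·E_1 = 36·2.777×10^-19 J = 9.997×10^-18 J.
Converting, E_6 = 9.997×10^-18 J / (1.60×10^-19 J/eV) = 62.5 eV.

E_6 = 62.5 eV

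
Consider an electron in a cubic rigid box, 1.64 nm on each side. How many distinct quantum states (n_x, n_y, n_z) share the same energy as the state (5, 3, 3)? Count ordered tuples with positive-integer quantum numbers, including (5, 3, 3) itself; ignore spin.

degeneracy = 3

The level has n_x² + n_y² + n_z² = 43. The ordered positive-integer solutions are (3, 3, 5), (3, 5, 3), (5, 3, 3).
That gives 3 states.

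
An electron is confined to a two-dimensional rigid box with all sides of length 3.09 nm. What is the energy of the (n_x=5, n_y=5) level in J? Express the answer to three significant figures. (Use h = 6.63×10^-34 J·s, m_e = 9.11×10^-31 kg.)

For a 2D rectangular well E = (h²/8m_e)·Σ n_i²/L_i² = (6.63×10^-34)²/(8·9.11×10^-31) · [5²/(3.09 nm)² + 5²/(3.09 nm)²].
Evaluating gives E = 3.16×10^-19 J.

E = 3.16×10^-19 J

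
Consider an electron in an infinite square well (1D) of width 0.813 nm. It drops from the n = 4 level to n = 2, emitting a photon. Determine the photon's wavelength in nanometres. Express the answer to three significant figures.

E_1 = h²/(8m_eL²) = 9.115×10^-20 J, so ΔE = (4² − 2²)E_1 = 1.094×10^-18 J.
λ = hc/ΔE = (6.626×10^-34·2.998×10^8)/1.094×10^-18 = 1.82×10^-7 m = 182 nm.

λ = 182 nm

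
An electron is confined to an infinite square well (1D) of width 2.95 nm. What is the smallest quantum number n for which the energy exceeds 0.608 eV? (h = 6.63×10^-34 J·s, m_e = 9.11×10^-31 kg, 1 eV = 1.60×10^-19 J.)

n = 4

E_1 = h²/(8m_eL²) = 6.931×10^-21 J = 0.04332 eV.
Need n² > 0.608/0.04332 = 14.04, i.e. n > 3.747.
The smallest integer satisfying this is n = 4.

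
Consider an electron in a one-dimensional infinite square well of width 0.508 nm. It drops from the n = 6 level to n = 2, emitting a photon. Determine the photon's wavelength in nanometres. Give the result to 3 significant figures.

E_1 = h²/(8m_eL²) = 2.335×10^-19 J, so ΔE = (6² − 2²)E_1 = 7.472×10^-18 J.
λ = hc/ΔE = (6.626×10^-34·2.998×10^8)/7.472×10^-18 = 2.66×10^-8 m = 26.6 nm.

λ = 26.6 nm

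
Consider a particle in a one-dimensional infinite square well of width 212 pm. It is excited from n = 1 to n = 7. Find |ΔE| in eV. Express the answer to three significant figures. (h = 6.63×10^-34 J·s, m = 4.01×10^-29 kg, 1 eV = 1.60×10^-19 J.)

E_1 = h²/(8mL²) = 3.049×10^-20 J.
|ΔE| = |1² − 7²|·E_1 = 48·3.049×10^-20 J = 1.464×10^-18 J = 9.15 eV.

|ΔE| = 9.15 eV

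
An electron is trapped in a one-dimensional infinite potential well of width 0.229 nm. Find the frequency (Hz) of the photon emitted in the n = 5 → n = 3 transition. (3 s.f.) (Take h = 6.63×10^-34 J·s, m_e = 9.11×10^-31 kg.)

E_1 = h²/(8m_eL²) = 1.150×10^-18 J and ΔE = (5² − 3²)E_1 = 1.840×10^-17 J.
f = ΔE/h = 1.840×10^-17/6.63×10^-34 = 2.78×10^16 Hz.

f = 2.78×10^16 Hz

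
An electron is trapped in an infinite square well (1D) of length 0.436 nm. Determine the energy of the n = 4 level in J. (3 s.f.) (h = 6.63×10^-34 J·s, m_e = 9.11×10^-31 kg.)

E_4 = 5.08×10^-18 J

For an infinite well E_n = n²h²/(8m_eL²), so E_1 = h²/(8m_eL²) = (6.63×10^-34)²/(8·9.11×10^-31·(4.36×10^-10 m)²) = 3.173×10^-19 J.
Then E_4 = 4²·E_1 = 16·3.173×10^-19 J = 5.08×10^-18 J.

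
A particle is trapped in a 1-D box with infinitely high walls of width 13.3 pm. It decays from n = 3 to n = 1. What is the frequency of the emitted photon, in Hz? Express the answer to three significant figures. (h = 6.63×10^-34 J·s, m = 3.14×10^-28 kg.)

E_1 = h²/(8mL²) = 9.892×10^-19 J and ΔE = (3² − 1²)E_1 = 7.914×10^-18 J.
f = ΔE/h = 7.914×10^-18/6.63×10^-34 = 1.19×10^16 Hz.

f = 1.19×10^16 Hz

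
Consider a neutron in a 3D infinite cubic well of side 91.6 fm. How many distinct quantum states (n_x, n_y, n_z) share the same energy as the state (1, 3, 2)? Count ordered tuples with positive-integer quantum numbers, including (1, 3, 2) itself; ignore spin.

degeneracy = 6

The level has n_x² + n_y² + n_z² = 14. The ordered positive-integer solutions are (1, 2, 3), (1, 3, 2), (2, 1, 3), (2, 3, 1), (3, 1, 2), (3, 2, 1).
That gives 6 states.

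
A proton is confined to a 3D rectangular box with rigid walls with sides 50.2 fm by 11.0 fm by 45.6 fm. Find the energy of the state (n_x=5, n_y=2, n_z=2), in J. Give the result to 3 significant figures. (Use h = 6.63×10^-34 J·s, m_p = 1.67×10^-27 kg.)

For a 3D rectangular well E = (h²/8m_p)·Σ n_i²/L_i² = (6.63×10^-34)²/(8·1.67×10^-27) · [5²/(50.2 fm)² + 2²/(11.0 fm)² + 2²/(45.6 fm)²].
Evaluating gives E = 1.48×10^-12 J.

E = 1.48×10^-12 J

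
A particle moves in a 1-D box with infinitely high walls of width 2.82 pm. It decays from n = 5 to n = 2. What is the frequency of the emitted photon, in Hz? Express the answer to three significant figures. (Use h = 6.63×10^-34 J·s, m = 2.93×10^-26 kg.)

E_1 = h²/(8mL²) = 2.358×10^-19 J and ΔE = (5² − 2²)E_1 = 4.952×10^-18 J.
f = ΔE/h = 4.952×10^-18/6.63×10^-34 = 7.47×10^15 Hz.

f = 7.47×10^15 Hz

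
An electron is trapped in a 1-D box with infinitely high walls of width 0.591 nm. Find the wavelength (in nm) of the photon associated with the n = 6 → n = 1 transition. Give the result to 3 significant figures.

E_1 = h²/(8m_eL²) = 1.725×10^-19 J, so ΔE = (6² − 1²)E_1 = 6.037×10^-18 J.
λ = hc/ΔE = (6.626×10^-34·2.998×10^8)/6.037×10^-18 = 3.29×10^-8 m = 32.9 nm.

λ = 32.9 nm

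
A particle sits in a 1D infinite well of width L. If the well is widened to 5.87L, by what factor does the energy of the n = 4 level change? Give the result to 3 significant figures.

E_n ∝ 1/L², so the energy scales by 1/5.87² = 0.0290.

0.0290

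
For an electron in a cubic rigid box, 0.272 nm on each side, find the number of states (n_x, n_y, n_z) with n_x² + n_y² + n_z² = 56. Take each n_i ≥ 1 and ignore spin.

degeneracy = 6

The level has n_x² + n_y² + n_z² = 56. The ordered positive-integer solutions are (2, 4, 6), (2, 6, 4), (4, 2, 6), (4, 6, 2), (6, 2, 4), (6, 4, 2).
That gives 6 states.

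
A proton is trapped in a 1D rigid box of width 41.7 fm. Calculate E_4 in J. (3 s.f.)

For an infinite well E_n = n²h²/(8m_pL²), so E_1 = h²/(8m_pL²) = (6.626×10^-34)²/(8·1.673×10^-27·(4.17×10^-14 m)²) = 1.886×10^-14 J.
Then E_4 = 4²·E_1 = 16·1.886×10^-14 J = 3.02×10^-13 J.

E_4 = 3.02×10^-13 J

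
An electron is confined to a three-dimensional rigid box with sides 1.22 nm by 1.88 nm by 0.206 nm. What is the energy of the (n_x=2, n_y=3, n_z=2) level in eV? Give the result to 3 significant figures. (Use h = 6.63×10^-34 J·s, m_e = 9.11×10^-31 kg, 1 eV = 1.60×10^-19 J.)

For a 3D rectangular well E = (h²/8m_e)·Σ n_i²/L_i² = (6.63×10^-34)²/(8·9.11×10^-31) · [2²/(1.22 nm)² + 3²/(1.88 nm)² + 2²/(0.206 nm)²].
Evaluating gives E = 6.001×10^-18 J = 37.5 eV.

E = 37.5 eV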